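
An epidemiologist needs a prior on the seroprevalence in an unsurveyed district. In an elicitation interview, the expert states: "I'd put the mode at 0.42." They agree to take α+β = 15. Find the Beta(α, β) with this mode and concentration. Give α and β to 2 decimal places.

For α,β > 1 the Beta mode is (α−1)/(α+β−2). With α+β = 15, the mode is (α−1)/13.
Set (α−1)/13 = 0.42 → α = 1 + 0.42·13 = 6.46.
β = 15 − α = 8.54.

α = 6.46, β = 8.54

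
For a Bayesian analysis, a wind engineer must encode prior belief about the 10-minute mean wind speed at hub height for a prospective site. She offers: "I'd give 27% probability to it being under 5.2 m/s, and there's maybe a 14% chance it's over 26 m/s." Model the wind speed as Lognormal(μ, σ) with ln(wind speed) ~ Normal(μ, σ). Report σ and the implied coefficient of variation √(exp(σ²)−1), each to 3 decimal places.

σ ≈ 0.951, CV ≈ 1.212

If T ~ Lognormal(μ,σ) then ln T ~ Normal(μ,σ), so the p-quantile of ln T is μ + z_p·σ.
ln(5.2) = 1.649 and ln(26) = 3.258; z_{0.27} = -0.6128, z_{0.86} = 1.08.
σ = (3.258 − 1.649)/(1.08 − (-0.6128)) = 0.951.
μ = 1.649 − (-0.6128)·0.951 = 2.231.
CV = √(exp(σ²)−1) = √(exp(0.9036)−1) = 1.212.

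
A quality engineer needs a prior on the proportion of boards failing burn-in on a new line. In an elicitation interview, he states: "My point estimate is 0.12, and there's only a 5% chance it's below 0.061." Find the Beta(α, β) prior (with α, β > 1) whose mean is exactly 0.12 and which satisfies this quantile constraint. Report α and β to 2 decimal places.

α ≈ 7.66, β ≈ 56.15

With mean 0.12 fixed, write α = 0.12s, β = 0.88s where s = α+β.
Need P(θ < 0.061) = 0.05 under Beta(0.12s, 0.88s). Normal approximation: (q−m)/√(m(1−m)/s) ≈ z_{0.05} = -1.64, so s ≈ 0.12·0.88·(-1.64)²/(0.061−0.12)² = 82.1.
At s = 82.1: P(θ<0.061) ≈ 0.029. Adjusting to match 0.05 gives s ≈ 63.81.
So α = 0.12·63.81 ≈ 7.66, β = 0.88·63.81 ≈ 56.15.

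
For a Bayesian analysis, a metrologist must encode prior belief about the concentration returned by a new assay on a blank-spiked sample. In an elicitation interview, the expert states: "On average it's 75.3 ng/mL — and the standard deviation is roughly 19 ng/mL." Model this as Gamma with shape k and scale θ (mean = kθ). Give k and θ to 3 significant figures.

k ≈ 15.7, θ ≈ 4.79

For Gamma(k, scale θ): mean = kθ, variance = kθ², so CV = 1/√k.
CV = SD/mean = 19/75.3 = 0.2523, hence k = 1/CV² = 15.7.
Then θ = mean/k = 75.3/15.7 = 4.79.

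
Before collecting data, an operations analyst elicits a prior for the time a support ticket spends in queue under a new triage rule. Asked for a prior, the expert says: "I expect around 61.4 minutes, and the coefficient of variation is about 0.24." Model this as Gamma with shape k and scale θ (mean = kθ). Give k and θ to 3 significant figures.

For Gamma(k, scale θ): mean = kθ, variance = kθ², so CV = 1/√k.
CV = 0.24, hence k = 1/CV² = 17.4.
Then θ = mean/k = 61.4/17.4 = 3.54.

k ≈ 17.4, θ ≈ 3.54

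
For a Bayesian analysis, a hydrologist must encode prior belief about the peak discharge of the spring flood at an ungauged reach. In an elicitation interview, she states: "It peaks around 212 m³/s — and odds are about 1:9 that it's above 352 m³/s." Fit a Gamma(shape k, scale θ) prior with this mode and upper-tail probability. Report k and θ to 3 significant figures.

Gamma(k,θ) with k>1 has mode (k−1)θ, so θ = 212/(k−1).
Need P(X < 352) = 0.9 with θ tied to k this way. Start at k = 2, θ = 212: P(X<352) ≈ 0.494.
Too low — raise k to concentrate. Iterating converges to k ≈ 8.34.
Then θ = 212/(8.34−1) ≈ 28.9.

k ≈ 8.34, θ ≈ 28.9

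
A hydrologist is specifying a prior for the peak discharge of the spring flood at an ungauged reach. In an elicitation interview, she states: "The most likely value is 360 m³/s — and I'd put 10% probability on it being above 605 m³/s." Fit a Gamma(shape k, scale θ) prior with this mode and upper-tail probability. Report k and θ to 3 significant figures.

Gamma(k,θ) with k>1 has mode (k−1)θ, so θ = 360/(k−1).
Need P(X < 605) = 0.9 with θ tied to k this way. Start at k = 2, θ = 360: P(X<605) ≈ 0.501.
Too low — raise k to concentrate. Iterating converges to k ≈ 8.02.
Then θ = 360/(8.02−1) ≈ 51.3.

k ≈ 8.02, θ ≈ 51.3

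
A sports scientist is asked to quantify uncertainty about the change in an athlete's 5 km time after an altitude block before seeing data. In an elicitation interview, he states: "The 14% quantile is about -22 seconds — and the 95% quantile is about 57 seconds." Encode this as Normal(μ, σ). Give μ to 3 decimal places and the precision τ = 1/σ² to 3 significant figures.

The p-quantile of Normal(μ,σ) is μ + z_p·σ, with z_{0.14} = -1.08 and z_{0.95} = 1.645.
Eliminate σ: μ = (z₂·x₁ − z₁·x₂)/(z₂ − z₁) = (1.645·-22 − (-1.08)·57)/2.725 = 9.317.
Then σ = (x₂ − x₁)/(z₂ − z₁) = (57 − -22)/2.725 = 28.989.
Precision τ = 1/σ² = 1/28.99² = 0.00119.

μ = 9.317, τ = 0.00119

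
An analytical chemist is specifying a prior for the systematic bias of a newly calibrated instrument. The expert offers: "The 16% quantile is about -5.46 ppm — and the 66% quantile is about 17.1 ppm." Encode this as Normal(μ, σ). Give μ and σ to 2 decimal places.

μ = 10.49, σ = 16.04

The p-quantile of Normal(μ,σ) is μ + z_p·σ, with z_{0.16} = -0.9945 and z_{0.66} = 0.4125.
Eliminate σ: μ = (z₂·x₁ − z₁·x₂)/(z₂ − z₁) = (0.4125·-5.46 − (-0.9945)·17.1)/1.407 = 10.49.
Then σ = (x₂ − x₁)/(z₂ − z₁) = (17.1 − -5.46)/1.407 = 16.04.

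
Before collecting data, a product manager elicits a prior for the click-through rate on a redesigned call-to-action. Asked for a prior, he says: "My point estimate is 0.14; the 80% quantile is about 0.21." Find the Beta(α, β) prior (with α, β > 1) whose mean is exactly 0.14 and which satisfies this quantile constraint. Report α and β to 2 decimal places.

With mean 0.14 fixed, write α = 0.14s, β = 0.86s where s = α+β.
Need P(θ < 0.21) = 0.8 under Beta(0.14s, 0.86s). Normal approximation: (q−m)/√(m(1−m)/s) ≈ z_{0.8} = 0.842, so s ≈ 0.14·0.86·(0.842)²/(0.21−0.14)² = 17.4.
At s = 17.4: P(θ<0.21) ≈ 0.817. Adjusting to match 0.8 gives s ≈ 13.84.
So α = 0.14·13.84 ≈ 1.94, β = 0.86·13.84 ≈ 11.90.

α ≈ 1.94, β ≈ 11.90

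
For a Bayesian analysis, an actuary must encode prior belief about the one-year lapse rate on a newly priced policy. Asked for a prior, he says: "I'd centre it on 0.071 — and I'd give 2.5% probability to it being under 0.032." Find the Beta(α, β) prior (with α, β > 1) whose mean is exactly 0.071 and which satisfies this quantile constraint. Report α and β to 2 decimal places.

α ≈ 8.30, β ≈ 108.57

With mean 0.071 fixed, write α = 0.071s, β = 0.929s where s = α+β.
Need P(θ < 0.032) = 0.025 under Beta(0.071s, 0.929s). Normal approximation: (q−m)/√(m(1−m)/s) ≈ z_{0.025} = -1.96, so s ≈ 0.071·0.929·(-1.96)²/(0.032−0.071)² = 166.6.
At s = 166.6: P(θ<0.032) ≈ 0.009. Adjusting to match 0.025 gives s ≈ 116.87.
So α = 0.071·116.87 ≈ 8.30, β = 0.929·116.87 ≈ 108.57.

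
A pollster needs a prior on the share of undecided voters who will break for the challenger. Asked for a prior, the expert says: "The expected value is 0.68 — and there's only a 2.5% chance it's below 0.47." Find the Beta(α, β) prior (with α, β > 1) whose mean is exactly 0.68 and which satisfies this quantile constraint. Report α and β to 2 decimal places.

With mean 0.68 fixed, write α = 0.68s, β = 0.32s where s = α+β.
Need P(θ < 0.47) = 0.025 under Beta(0.68s, 0.32s). Normal approximation: (q−m)/√(m(1−m)/s) ≈ z_{0.025} = -1.96, so s ≈ 0.68·0.32·(-1.96)²/(0.47−0.68)² = 19.0.
At s = 19.0: P(θ<0.47) ≈ 0.030. Adjusting to match 0.025 gives s ≈ 20.71.
So α = 0.68·20.71 ≈ 14.09, β = 0.32·20.71 ≈ 6.63.

α ≈ 14.09, β ≈ 6.63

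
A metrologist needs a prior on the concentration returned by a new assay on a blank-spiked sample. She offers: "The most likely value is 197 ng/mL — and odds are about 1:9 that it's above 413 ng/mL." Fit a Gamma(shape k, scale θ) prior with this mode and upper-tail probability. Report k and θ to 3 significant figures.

Gamma(k,θ) with k>1 has mode (k−1)θ, so θ = 197/(k−1).
Need P(X < 413) = 0.9 with θ tied to k this way. Start at k = 2, θ = 197: P(X<413) ≈ 0.619.
Too low — raise k to concentrate. Iterating converges to k ≈ 4.51.
Then θ = 197/(4.51−1) ≈ 56.2.

k ≈ 4.51, θ ≈ 56.2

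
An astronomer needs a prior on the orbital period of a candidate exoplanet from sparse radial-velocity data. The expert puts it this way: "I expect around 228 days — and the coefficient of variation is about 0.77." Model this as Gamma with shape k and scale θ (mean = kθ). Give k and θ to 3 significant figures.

k ≈ 1.69, θ ≈ 135

For Gamma(k, scale θ): mean = kθ, variance = kθ², so CV = 1/√k.
CV = 0.77, hence k = 1/CV² = 1.69.
Then θ = mean/k = 228/1.69 = 135.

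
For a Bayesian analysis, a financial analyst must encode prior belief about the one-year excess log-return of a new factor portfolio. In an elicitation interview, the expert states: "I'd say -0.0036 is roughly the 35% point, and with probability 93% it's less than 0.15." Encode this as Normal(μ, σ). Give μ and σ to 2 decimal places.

μ = 0.03, σ = 0.08

For Normal(μ,σ), the p-quantile is μ + z_p·σ. Here z_{0.35} = -0.3853, z_{0.93} = 1.476.
So -0.0036 = μ − 0.3853σ and 0.15 = μ + 1.476σ.
Subtracting: σ = (0.15 − -0.0036)/(1.476 − (-0.3853)) = 0.08.
Then μ = -0.0036 − (-0.3853)·0.08 = 0.03.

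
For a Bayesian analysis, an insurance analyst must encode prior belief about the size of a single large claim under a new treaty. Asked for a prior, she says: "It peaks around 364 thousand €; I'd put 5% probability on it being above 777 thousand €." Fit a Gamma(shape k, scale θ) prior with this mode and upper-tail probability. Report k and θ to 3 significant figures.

k ≈ 5.8, θ ≈ 75.9

Gamma(k,θ) with k>1 has mode (k−1)θ, so θ = 364/(k−1).
Need P(X < 777) = 0.95 with θ tied to k this way. Start at k = 2, θ = 364: P(X<777) ≈ 0.629.
Too low — raise k to concentrate. Iterating converges to k ≈ 5.8.
Then θ = 364/(5.8−1) ≈ 75.9.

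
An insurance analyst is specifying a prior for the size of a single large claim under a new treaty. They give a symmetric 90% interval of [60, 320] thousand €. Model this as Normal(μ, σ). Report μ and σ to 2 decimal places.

A symmetric 90% interval runs μ ± z·σ with z = 1.645.
Half-width = 130, so σ = 130/1.645 = 79.03.
μ is the interval midpoint, 190.00.

μ = 190.00, σ = 79.03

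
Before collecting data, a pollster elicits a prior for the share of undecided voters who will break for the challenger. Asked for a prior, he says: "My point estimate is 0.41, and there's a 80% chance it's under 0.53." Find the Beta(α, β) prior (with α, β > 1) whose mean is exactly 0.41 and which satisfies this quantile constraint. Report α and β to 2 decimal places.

α ≈ 4.81, β ≈ 6.92

With mean 0.41 fixed, write α = 0.41s, β = 0.59s where s = α+β.
Need P(θ < 0.53) = 0.8 under Beta(0.41s, 0.59s). Normal approximation: (q−m)/√(m(1−m)/s) ≈ z_{0.8} = 0.842, so s ≈ 0.41·0.59·(0.842)²/(0.53−0.41)² = 11.9.
At s = 11.9: P(θ<0.53) ≈ 0.802. Adjusting to match 0.8 gives s ≈ 11.72.
So α = 0.41·11.72 ≈ 4.81, β = 0.59·11.72 ≈ 6.92.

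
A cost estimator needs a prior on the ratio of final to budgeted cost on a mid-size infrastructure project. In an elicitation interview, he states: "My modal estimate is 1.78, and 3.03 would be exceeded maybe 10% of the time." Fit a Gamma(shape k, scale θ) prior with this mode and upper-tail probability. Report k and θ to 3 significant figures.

Gamma(k,θ) with k>1 has mode (k−1)θ, so θ = 1.78/(k−1).
Need P(X < 3.03) = 0.9 with θ tied to k this way. Start at k = 2, θ = 1.78: P(X<3.03) ≈ 0.507.
Too low — raise k to concentrate. Iterating converges to k ≈ 7.69.
Then θ = 1.78/(7.69−1) ≈ 0.266.

k ≈ 7.69, θ ≈ 0.266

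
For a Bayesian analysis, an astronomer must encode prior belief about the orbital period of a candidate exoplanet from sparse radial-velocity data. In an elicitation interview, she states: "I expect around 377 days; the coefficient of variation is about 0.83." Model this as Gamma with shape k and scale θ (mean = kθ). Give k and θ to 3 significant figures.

For Gamma(k, scale θ): mean = kθ, variance = kθ², so CV = 1/√k.
CV = 0.83, hence k = 1/CV² = 1.45.
Then θ = mean/k = 377/1.45 = 260.

k ≈ 1.45, θ ≈ 260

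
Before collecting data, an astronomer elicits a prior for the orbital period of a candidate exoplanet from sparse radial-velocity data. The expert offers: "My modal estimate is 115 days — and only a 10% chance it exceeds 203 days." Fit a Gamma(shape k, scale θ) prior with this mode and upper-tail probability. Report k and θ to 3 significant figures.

Gamma(k,θ) with k>1 has mode (k−1)θ, so θ = 115/(k−1).
Need P(X < 203) = 0.9 with θ tied to k this way. Start at k = 2, θ = 115: P(X<203) ≈ 0.527.
Too low — raise k to concentrate. Iterating converges to k ≈ 6.89.
Then θ = 115/(6.89−1) ≈ 19.5.

k ≈ 6.89, θ ≈ 19.5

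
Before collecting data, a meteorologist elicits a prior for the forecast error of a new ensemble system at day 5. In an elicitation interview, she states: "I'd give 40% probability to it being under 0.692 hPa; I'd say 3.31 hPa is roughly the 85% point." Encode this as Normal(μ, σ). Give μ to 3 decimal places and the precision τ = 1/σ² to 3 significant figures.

μ = 1.206, τ = 0.243

For Normal(μ,σ), the p-quantile is μ + z_p·σ. Here z_{0.4} = -0.2533, z_{0.85} = 1.036.
So 0.692 = μ − 0.2533σ and 3.31 = μ + 1.036σ.
Subtracting: σ = (3.31 − 0.692)/(1.036 − (-0.2533)) = 2.030.
Then μ = 0.692 − (-0.2533)·2.030 = 1.206.
Precision τ = 1/σ² = 1/2.03² = 0.243.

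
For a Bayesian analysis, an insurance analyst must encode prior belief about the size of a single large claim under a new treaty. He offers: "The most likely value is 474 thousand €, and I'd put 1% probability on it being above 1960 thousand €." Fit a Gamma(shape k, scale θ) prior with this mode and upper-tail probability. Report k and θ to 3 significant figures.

Gamma(k,θ) with k>1 has mode (k−1)θ, so θ = 474/(k−1).
Need P(X < 1960) = 0.99 with θ tied to k this way. Start at k = 2, θ = 474: P(X<1960) ≈ 0.918.
Too low — raise k to concentrate. Iterating converges to k ≈ 3.06.
Then θ = 474/(3.06−1) ≈ 231.

k ≈ 3.06, θ ≈ 231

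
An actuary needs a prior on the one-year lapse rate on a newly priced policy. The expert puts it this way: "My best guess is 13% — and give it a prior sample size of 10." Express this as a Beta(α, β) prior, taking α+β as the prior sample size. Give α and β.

Under the effective-sample-size interpretation, Beta(α, β) has prior mean α/(α+β) and prior sample size α+β.
So α+β = 10 and α/(α+β) = 0.13, giving α = 0.13·10 = 1.3 and β = 10 − 1.3 = 8.7.

α = 1.3, β = 8.7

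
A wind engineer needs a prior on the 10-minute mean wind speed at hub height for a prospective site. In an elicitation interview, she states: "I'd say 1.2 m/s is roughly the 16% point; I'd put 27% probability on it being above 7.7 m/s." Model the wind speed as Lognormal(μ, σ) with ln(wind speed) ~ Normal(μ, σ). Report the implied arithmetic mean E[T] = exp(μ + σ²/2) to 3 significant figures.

If T ~ Lognormal(μ,σ) then ln T ~ Normal(μ,σ), so the p-quantile of ln T is μ + z_p·σ.
ln(1.2) = 0.1823 and ln(7.7) = 2.041; z_{0.16} = -0.9945, z_{0.73} = 0.6128.
σ = (2.041 − 0.1823)/(0.6128 − (-0.9945)) = 1.157.
μ = 0.1823 − (-0.9945)·1.157 = 1.332.
E[T] = exp(μ + σ²/2) = exp(1.332 + 0.6688) = 7.4 m/s.

E[T] ≈ 7.4 m/s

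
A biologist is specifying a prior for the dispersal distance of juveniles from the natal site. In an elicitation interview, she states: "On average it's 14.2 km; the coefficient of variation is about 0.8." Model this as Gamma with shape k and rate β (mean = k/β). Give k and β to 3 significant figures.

k ≈ 1.56, β ≈ 0.11

For Gamma(k, rate β): mean = k/β, variance = k/β², so CV = 1/√k.
CV = 0.8, hence k = 1/CV² = 1.56.
Then β = k/mean = 1.56/14.2 = 0.11.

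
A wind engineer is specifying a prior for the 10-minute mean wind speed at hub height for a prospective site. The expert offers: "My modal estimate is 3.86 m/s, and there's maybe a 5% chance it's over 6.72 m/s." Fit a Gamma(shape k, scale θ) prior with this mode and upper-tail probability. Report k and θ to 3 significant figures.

k ≈ 10.1, θ ≈ 0.425

Gamma(k,θ) with k>1 has mode (k−1)θ, so θ = 3.86/(k−1).
Need P(X < 6.72) = 0.95 with θ tied to k this way. Start at k = 2, θ = 3.86: P(X<6.72) ≈ 0.519.
Too low — raise k to concentrate. Iterating converges to k ≈ 10.1.
Then θ = 3.86/(10.1−1) ≈ 0.425.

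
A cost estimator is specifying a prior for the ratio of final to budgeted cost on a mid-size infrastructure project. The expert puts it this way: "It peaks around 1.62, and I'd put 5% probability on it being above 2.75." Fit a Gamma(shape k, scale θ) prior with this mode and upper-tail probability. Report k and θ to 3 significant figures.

Gamma(k,θ) with k>1 has mode (k−1)θ, so θ = 1.62/(k−1).
Need P(X < 2.75) = 0.95 with θ tied to k this way. Start at k = 2, θ = 1.62: P(X<2.75) ≈ 0.506.
Too low — raise k to concentrate. Iterating converges to k ≈ 11.
Then θ = 1.62/(11−1) ≈ 0.162.

k ≈ 11, θ ≈ 0.162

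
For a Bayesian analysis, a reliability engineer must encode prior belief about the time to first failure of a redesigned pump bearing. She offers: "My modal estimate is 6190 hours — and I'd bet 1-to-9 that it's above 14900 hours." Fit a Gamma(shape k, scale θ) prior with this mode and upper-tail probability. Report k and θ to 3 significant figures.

k ≈ 3.49, θ ≈ 2480

Gamma(k,θ) with k>1 has mode (k−1)θ, so θ = 6190/(k−1).
Need P(X < 14900) = 0.9 with θ tied to k this way. Start at k = 2, θ = 6190: P(X<14900) ≈ 0.693.
Too low — raise k to concentrate. Iterating converges to k ≈ 3.49.
Then θ = 6190/(3.49−1) ≈ 2480.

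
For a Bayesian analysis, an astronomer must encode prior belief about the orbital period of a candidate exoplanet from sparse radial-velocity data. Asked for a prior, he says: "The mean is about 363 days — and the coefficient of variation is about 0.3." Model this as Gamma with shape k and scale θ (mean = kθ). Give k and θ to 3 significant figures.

k ≈ 11.1, θ ≈ 32.7

For Gamma(k, scale θ): mean = kθ, variance = kθ², so CV = 1/√k.
CV = 0.3, hence k = 1/CV² = 11.1.
Then θ = mean/k = 363/11.1 = 32.7.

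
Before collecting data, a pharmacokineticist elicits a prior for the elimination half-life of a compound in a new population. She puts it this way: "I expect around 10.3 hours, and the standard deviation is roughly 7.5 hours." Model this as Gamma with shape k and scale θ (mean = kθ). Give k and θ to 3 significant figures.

For Gamma(k, scale θ): mean = kθ, variance = kθ², so CV = 1/√k.
CV = SD/mean = 7.5/10.3 = 0.7282, hence k = 1/CV² = 1.89.
Then θ = mean/k = 10.3/1.89 = 5.46.

k ≈ 1.89, θ ≈ 5.46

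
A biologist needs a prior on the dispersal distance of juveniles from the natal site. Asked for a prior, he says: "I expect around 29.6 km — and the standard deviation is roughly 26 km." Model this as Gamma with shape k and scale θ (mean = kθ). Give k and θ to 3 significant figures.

For Gamma(k, scale θ): mean = kθ, variance = kθ², so CV = 1/√k.
CV = SD/mean = 26/29.6 = 0.8784, hence k = 1/CV² = 1.3.
Then θ = mean/k = 29.6/1.3 = 22.8.

k ≈ 1.3, θ ≈ 22.8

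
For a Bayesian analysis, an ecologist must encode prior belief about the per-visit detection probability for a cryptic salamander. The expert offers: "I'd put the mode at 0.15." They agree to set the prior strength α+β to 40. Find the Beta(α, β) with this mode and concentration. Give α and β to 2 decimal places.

α = 6.70, β = 33.30

For α,β > 1 the Beta mode is (α−1)/(α+β−2). With α+β = 40, the mode is (α−1)/38.
Set (α−1)/38 = 0.15 → α = 1 + 0.15·38 = 6.70.
β = 40 − α = 33.30.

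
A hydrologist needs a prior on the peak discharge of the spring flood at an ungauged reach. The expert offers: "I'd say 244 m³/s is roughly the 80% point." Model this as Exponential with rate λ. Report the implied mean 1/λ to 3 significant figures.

mean ≈ 152 m³/s

P(T < 244.0) = 1 − e^(−λ·244.0) = 0.8, so λ = −ln(1−0.8)/244.0 = −ln(0.2)/244.0 = 0.0066.
Mean = 1/λ = 152 m³/s.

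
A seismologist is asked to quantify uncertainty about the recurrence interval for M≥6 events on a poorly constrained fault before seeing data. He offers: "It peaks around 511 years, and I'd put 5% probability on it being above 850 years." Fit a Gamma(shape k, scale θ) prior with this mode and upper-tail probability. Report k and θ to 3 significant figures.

Gamma(k,θ) with k>1 has mode (k−1)θ, so θ = 511/(k−1).
Need P(X < 850) = 0.95 with θ tied to k this way. Start at k = 2, θ = 511: P(X<850) ≈ 0.495.
Too low — raise k to concentrate. Iterating converges to k ≈ 11.8.
Then θ = 511/(11.8−1) ≈ 47.4.

k ≈ 11.8, θ ≈ 47.4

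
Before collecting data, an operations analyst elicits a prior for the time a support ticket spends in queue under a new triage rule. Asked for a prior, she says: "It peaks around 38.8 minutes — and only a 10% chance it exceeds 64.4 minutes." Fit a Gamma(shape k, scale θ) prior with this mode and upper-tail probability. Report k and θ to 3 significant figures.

Gamma(k,θ) with k>1 has mode (k−1)θ, so θ = 38.8/(k−1).
Need P(X < 64.4) = 0.9 with θ tied to k this way. Start at k = 2, θ = 38.8: P(X<64.4) ≈ 0.494.
Too low — raise k to concentrate. Iterating converges to k ≈ 8.35.
Then θ = 38.8/(8.35−1) ≈ 5.28.

k ≈ 8.35, θ ≈ 5.28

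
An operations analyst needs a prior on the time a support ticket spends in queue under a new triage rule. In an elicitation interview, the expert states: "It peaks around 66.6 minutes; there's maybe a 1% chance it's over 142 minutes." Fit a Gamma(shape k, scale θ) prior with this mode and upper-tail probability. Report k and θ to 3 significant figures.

Gamma(k,θ) with k>1 has mode (k−1)θ, so θ = 66.6/(k−1).
Need P(X < 142) = 0.99 with θ tied to k this way. Start at k = 2, θ = 66.6: P(X<142) ≈ 0.629.
Too low — raise k to concentrate. Iterating converges to k ≈ 9.46.
Then θ = 66.6/(9.46−1) ≈ 7.87.

k ≈ 9.46, θ ≈ 7.87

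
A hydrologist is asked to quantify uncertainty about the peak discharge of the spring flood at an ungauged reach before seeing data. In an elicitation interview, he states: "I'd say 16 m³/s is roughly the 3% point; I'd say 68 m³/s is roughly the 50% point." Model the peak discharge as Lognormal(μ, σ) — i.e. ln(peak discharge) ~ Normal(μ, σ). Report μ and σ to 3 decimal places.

μ ≈ 4.220, σ ≈ 0.769

If T ~ Lognormal(μ,σ) then ln T ~ Normal(μ,σ), so the p-quantile of ln T is μ + z_p·σ.
ln(16) = 2.773 and ln(68) = 4.22; z_{0.03} = -1.881, z_{0.5} = 0.
σ = (4.22 − 2.773)/(0 − (-1.881)) = 0.769.
μ = 2.773 − (-1.881)·0.769 = 4.220.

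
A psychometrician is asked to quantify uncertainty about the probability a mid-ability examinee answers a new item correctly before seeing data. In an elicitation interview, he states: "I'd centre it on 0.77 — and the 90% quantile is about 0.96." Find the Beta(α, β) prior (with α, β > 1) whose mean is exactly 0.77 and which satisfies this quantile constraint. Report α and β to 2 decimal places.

With mean 0.77 fixed, write α = 0.77s, β = 0.23s where s = α+β.
Need P(θ < 0.96) = 0.9 under Beta(0.77s, 0.23s). Normal approximation: (q−m)/√(m(1−m)/s) ≈ z_{0.9} = 1.28, so s ≈ 0.77·0.23·(1.28)²/(0.96−0.77)² = 8.1.
At s = 8.1: P(θ<0.96) ≈ 0.958. Adjusting to match 0.9 gives s ≈ 5.13.
So α = 0.77·5.13 ≈ 3.95, β = 0.23·5.13 ≈ 1.18.

α ≈ 3.95, β ≈ 1.18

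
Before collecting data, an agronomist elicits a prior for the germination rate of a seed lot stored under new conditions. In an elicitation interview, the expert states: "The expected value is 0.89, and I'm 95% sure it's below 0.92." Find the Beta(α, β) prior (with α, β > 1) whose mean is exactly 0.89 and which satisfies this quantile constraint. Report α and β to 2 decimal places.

α ≈ 232.52, β ≈ 28.74

With mean 0.89 fixed, write α = 0.89s, β = 0.11s where s = α+β.
Need P(θ < 0.92) = 0.95 under Beta(0.89s, 0.11s). Normal approximation: (q−m)/√(m(1−m)/s) ≈ z_{0.95} = 1.64, so s ≈ 0.89·0.11·(1.64)²/(0.92−0.89)² = 294.3.
At s = 294.3: P(θ<0.92) ≈ 0.960. Adjusting to match 0.95 gives s ≈ 261.26.
So α = 0.89·261.26 ≈ 232.52, β = 0.11·261.26 ≈ 28.74.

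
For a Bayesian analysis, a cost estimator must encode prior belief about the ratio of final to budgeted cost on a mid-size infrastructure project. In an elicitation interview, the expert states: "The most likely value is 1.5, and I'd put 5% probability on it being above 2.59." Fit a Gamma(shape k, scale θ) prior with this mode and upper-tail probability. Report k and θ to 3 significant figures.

Gamma(k,θ) with k>1 has mode (k−1)θ, so θ = 1.5/(k−1).
Need P(X < 2.59) = 0.95 with θ tied to k this way. Start at k = 2, θ = 1.5: P(X<2.59) ≈ 0.515.
Too low — raise k to concentrate. Iterating converges to k ≈ 10.4.
Then θ = 1.5/(10.4−1) ≈ 0.16.

k ≈ 10.4, θ ≈ 0.16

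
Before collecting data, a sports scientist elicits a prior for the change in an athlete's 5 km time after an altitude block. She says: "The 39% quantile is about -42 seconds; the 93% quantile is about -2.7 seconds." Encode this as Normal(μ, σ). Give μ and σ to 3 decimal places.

For Normal(μ,σ), the p-quantile is μ + z_p·σ. Here z_{0.39} = -0.2793, z_{0.93} = 1.476.
So -42 = μ − 0.2793σ and -2.7 = μ + 1.476σ.
Subtracting: σ = (-2.7 − -42)/(1.476 − (-0.2793)) = 22.392.
Then μ = -42 − (-0.2793)·22.392 = -35.746.

μ = -35.746, σ = 22.392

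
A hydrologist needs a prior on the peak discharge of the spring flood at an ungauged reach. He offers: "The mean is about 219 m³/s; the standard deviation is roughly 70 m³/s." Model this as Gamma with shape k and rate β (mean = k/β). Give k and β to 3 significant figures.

k ≈ 9.79, β ≈ 0.0447

For Gamma(k, rate β): mean = k/β, variance = k/β², so CV = 1/√k.
CV = SD/mean = 70/219 = 0.3196, hence k = 1/CV² = 9.79.
Then β = k/mean = 9.79/219 = 0.0447.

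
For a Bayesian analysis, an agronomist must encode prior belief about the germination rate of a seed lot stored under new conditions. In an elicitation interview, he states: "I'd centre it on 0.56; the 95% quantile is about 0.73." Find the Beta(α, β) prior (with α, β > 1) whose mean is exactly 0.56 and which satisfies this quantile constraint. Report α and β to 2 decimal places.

With mean 0.56 fixed, write α = 0.56s, β = 0.44s where s = α+β.
Need P(θ < 0.73) = 0.95 under Beta(0.56s, 0.44s). Normal approximation: (q−m)/√(m(1−m)/s) ≈ z_{0.95} = 1.64, so s ≈ 0.56·0.44·(1.64)²/(0.73−0.56)² = 23.1.
At s = 23.1: P(θ<0.73) ≈ 0.957. Adjusting to match 0.95 gives s ≈ 21.29.
So α = 0.56·21.29 ≈ 11.92, β = 0.44·21.29 ≈ 9.37.

α ≈ 11.92, β ≈ 9.37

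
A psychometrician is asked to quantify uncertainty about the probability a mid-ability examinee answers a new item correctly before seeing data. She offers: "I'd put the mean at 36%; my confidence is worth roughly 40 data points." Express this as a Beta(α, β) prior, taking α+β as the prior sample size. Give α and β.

α = 14.4, β = 25.6

Under the effective-sample-size interpretation, Beta(α, β) has prior mean α/(α+β) and prior sample size α+β.
So α+β = 40 and α/(α+β) = 0.36, giving α = 0.36·40 = 14.4 and β = 40 − 14.4 = 25.6.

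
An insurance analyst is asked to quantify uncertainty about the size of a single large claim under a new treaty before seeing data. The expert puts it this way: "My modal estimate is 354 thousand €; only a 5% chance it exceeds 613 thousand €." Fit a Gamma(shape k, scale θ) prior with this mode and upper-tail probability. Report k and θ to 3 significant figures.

Gamma(k,θ) with k>1 has mode (k−1)θ, so θ = 354/(k−1).
Need P(X < 613) = 0.95 with θ tied to k this way. Start at k = 2, θ = 354: P(X<613) ≈ 0.517.
Too low — raise k to concentrate. Iterating converges to k ≈ 10.3.
Then θ = 354/(10.3−1) ≈ 38.2.

k ≈ 10.3, θ ≈ 38.2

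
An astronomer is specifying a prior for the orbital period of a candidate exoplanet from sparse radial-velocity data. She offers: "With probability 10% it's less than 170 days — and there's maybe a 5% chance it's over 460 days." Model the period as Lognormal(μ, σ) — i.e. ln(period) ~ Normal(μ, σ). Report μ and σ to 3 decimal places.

μ ≈ 5.572, σ ≈ 0.340

If T ~ Lognormal(μ,σ) then ln T ~ Normal(μ,σ), so the p-quantile of ln T is μ + z_p·σ.
ln(170) = 5.136 and ln(460) = 6.131; z_{0.1} = -1.282, z_{0.95} = 1.645.
σ = (6.131 − 5.136)/(1.645 − (-1.282)) = 0.340.
μ = 5.136 − (-1.282)·0.340 = 5.572.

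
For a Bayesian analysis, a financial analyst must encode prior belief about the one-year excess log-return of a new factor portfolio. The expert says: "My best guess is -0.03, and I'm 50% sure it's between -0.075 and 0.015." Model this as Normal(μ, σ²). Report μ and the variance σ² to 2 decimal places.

μ = -0.03, σ² = 0.00

A symmetric 50% interval runs μ ± z·σ with z = 0.6745.
Half-width = 0.045, so σ = 0.045/0.6745 = 0.067 and σ² = 0.00.
μ is the stated best guess, -0.03.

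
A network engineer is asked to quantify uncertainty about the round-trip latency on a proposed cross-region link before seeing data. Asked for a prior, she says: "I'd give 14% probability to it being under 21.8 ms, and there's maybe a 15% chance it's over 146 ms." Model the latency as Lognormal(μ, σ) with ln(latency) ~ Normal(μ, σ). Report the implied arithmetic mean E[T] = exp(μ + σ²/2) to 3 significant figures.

E[T] ≈ 86.1 ms

If T ~ Lognormal(μ,σ) then ln T ~ Normal(μ,σ), so the p-quantile of ln T is μ + z_p·σ.
ln(21.8) = 3.082 and ln(146) = 4.984; z_{0.14} = -1.08, z_{0.85} = 1.036.
σ = (4.984 − 3.082)/(1.036 − (-1.08)) = 0.898.
μ = 3.082 − (-1.08)·0.898 = 4.052.
E[T] = exp(μ + σ²/2) = exp(4.052 + 0.4036) = 86.1 ms.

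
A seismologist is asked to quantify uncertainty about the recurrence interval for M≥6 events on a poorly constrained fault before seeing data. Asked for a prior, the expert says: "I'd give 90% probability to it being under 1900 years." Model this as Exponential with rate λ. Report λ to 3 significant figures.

P(T < 1900.0) = 1 − e^(−λ·1900.0) = 0.9, so λ = −ln(1−0.9)/1900.0 = −ln(0.1)/1900.0 = 0.00121.

λ ≈ 0.00121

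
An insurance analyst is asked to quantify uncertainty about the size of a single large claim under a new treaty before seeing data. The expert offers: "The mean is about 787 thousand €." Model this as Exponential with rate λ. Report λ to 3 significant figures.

Exponential mean = 1/λ, so λ = 1/787.0 = 0.00127.

λ ≈ 0.00127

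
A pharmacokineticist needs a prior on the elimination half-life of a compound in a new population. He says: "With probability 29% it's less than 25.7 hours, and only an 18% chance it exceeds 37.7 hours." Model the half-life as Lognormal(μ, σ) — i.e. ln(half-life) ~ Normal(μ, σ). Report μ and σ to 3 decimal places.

μ ≈ 3.391, σ ≈ 0.261

If T ~ Lognormal(μ,σ) then ln T ~ Normal(μ,σ), so the p-quantile of ln T is μ + z_p·σ.
ln(25.7) = 3.246 and ln(37.7) = 3.63; z_{0.29} = -0.5534, z_{0.82} = 0.9154.
σ = (3.63 − 3.246)/(0.9154 − (-0.5534)) = 0.261.
μ = 3.246 − (-0.5534)·0.261 = 3.391.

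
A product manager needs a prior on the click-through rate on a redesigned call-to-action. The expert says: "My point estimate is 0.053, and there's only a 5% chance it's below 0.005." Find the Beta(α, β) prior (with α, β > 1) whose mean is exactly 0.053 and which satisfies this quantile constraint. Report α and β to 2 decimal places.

α ≈ 1.29, β ≈ 23.11

With mean 0.053 fixed, write α = 0.053s, β = 0.947s where s = α+β.
Need P(θ < 0.005) = 0.05 under Beta(0.053s, 0.947s). Normal approximation: (q−m)/√(m(1−m)/s) ≈ z_{0.05} = -1.64, so s ≈ 0.053·0.947·(-1.64)²/(0.005−0.053)² = 58.9.
At s = 58.9: P(θ<0.005) ≈ 0.002. Adjusting to match 0.05 gives s ≈ 24.41.
So α = 0.053·24.41 ≈ 1.29, β = 0.947·24.41 ≈ 23.11.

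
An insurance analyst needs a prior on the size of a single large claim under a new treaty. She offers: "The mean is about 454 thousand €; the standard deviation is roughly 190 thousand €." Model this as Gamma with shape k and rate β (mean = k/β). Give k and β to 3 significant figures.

k ≈ 5.71, β ≈ 0.0126

For Gamma(k, rate β): mean = k/β, variance = k/β², so CV = 1/√k.
CV = SD/mean = 190/454 = 0.4185, hence k = 1/CV² = 5.71.
Then β = k/mean = 5.71/454 = 0.0126.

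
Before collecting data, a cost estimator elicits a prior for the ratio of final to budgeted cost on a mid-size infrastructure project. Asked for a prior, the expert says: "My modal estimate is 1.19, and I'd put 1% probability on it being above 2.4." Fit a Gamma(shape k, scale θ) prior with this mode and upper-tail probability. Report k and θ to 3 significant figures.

k ≈ 11, θ ≈ 0.119

Gamma(k,θ) with k>1 has mode (k−1)θ, so θ = 1.19/(k−1).
Need P(X < 2.4) = 0.99 with θ tied to k this way. Start at k = 2, θ = 1.19: P(X<2.4) ≈ 0.599.
Too low — raise k to concentrate. Iterating converges to k ≈ 11.
Then θ = 1.19/(11−1) ≈ 0.119.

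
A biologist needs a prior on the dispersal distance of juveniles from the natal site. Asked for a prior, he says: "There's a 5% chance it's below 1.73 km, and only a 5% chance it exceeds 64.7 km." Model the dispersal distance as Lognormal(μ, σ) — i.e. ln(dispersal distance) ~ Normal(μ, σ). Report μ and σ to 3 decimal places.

μ ≈ 2.359, σ ≈ 1.101

If T ~ Lognormal(μ,σ) then ln T ~ Normal(μ,σ), so the p-quantile of ln T is μ + z_p·σ.
ln(1.73) = 0.5481 and ln(64.7) = 4.17; z_{0.05} = -1.645, z_{0.95} = 1.645.
σ = (4.17 − 0.5481)/(1.645 − (-1.645)) = 1.101.
μ = 0.5481 − (-1.645)·1.101 = 2.359.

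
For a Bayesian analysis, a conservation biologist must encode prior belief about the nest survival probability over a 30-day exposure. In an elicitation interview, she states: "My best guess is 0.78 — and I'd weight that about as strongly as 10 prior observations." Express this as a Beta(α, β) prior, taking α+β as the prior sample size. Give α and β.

Under the effective-sample-size interpretation, Beta(α, β) has prior mean α/(α+β) and prior sample size α+β.
So α+β = 10 and α/(α+β) = 0.78, giving α = 0.78·10 = 7.8 and β = 10 − 7.8 = 2.2.

α = 7.8, β = 2.2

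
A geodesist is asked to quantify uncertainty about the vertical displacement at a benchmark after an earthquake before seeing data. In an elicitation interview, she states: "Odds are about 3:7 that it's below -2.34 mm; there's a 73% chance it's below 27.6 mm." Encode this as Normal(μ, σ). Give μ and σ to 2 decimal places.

The p-quantile of Normal(μ,σ) is μ + z_p·σ, with z_{0.3} = -0.5244 and z_{0.73} = 0.6128.
Eliminate σ: μ = (z₂·x₁ − z₁·x₂)/(z₂ − z₁) = (0.6128·-2.34 − (-0.5244)·27.6)/1.137 = 11.47.
Then σ = (x₂ − x₁)/(z₂ − z₁) = (27.6 − -2.34)/1.137 = 26.33.

μ = 11.47, σ = 26.33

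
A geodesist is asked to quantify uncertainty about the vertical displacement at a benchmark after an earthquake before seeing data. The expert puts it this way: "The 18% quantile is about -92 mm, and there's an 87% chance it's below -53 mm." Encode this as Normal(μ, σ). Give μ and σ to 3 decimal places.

The p-quantile of Normal(μ,σ) is μ + z_p·σ, with z_{0.18} = -0.9154 and z_{0.87} = 1.126.
Eliminate σ: μ = (z₂·x₁ − z₁·x₂)/(z₂ − z₁) = (1.126·-92 − (-0.9154)·-53)/2.042 = -74.515.
Then σ = (x₂ − x₁)/(z₂ − z₁) = (-53 − -92)/2.042 = 19.101.

μ = -74.515, σ = 19.101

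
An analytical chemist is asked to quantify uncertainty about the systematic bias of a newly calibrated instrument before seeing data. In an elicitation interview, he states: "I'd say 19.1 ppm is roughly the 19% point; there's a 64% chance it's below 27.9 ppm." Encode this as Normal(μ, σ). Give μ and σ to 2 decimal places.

μ = 25.35, σ = 7.12

For Normal(μ,σ), the p-quantile is μ + z_p·σ. Here z_{0.19} = -0.8779, z_{0.64} = 0.3585.
So 19.1 = μ − 0.8779σ and 27.9 = μ + 0.3585σ.
Subtracting: σ = (27.9 − 19.1)/(0.3585 − (-0.8779)) = 7.12.
Then μ = 19.1 − (-0.8779)·7.12 = 25.35.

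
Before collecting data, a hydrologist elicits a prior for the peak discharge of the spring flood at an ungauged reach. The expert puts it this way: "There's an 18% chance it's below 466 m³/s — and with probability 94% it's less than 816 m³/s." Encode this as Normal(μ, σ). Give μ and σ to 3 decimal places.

The p-quantile of Normal(μ,σ) is μ + z_p·σ, with z_{0.18} = -0.9154 and z_{0.94} = 1.555.
Eliminate σ: μ = (z₂·x₁ − z₁·x₂)/(z₂ − z₁) = (1.555·466 − (-0.9154)·816)/2.47 = 595.700.
Then σ = (x₂ − x₁)/(z₂ − z₁) = (816 − 466)/2.47 = 141.692.

μ = 595.700, σ = 141.692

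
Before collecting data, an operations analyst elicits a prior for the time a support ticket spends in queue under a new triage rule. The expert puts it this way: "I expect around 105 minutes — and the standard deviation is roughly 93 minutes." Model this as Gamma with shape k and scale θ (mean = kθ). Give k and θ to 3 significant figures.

For Gamma(k, scale θ): mean = kθ, variance = kθ², so CV = 1/√k.
CV = SD/mean = 93/105 = 0.8857, hence k = 1/CV² = 1.27.
Then θ = mean/k = 105/1.27 = 82.4.

k ≈ 1.27, θ ≈ 82.4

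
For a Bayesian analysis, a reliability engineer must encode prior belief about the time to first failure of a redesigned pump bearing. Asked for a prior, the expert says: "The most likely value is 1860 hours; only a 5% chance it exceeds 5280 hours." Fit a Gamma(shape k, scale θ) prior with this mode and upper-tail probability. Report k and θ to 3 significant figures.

Gamma(k,θ) with k>1 has mode (k−1)θ, so θ = 1860/(k−1).
Need P(X < 5280) = 0.95 with θ tied to k this way. Start at k = 2, θ = 1860: P(X<5280) ≈ 0.775.
Too low — raise k to concentrate. Iterating converges to k ≈ 3.45.
Then θ = 1860/(3.45−1) ≈ 758.

k ≈ 3.45, θ ≈ 758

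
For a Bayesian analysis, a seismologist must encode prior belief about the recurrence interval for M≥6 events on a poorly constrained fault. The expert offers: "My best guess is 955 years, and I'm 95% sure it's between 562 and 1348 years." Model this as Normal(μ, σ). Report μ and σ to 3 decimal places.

A symmetric 95% interval runs μ ± z·σ with z = 1.96.
Half-width = 393, so σ = 393/1.96 = 200.514.
μ is the stated best guess, 955.000.

μ = 955.000, σ = 200.514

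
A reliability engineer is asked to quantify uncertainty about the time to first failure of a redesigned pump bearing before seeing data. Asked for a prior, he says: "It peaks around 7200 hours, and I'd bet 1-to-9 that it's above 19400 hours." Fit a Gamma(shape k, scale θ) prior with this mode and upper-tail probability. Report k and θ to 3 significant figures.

k ≈ 2.95, θ ≈ 3690

Gamma(k,θ) with k>1 has mode (k−1)θ, so θ = 7200/(k−1).
Need P(X < 19400) = 0.9 with θ tied to k this way. Start at k = 2, θ = 7200: P(X<19400) ≈ 0.750.
Too low — raise k to concentrate. Iterating converges to k ≈ 2.95.
Then θ = 7200/(2.95−1) ≈ 3690.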